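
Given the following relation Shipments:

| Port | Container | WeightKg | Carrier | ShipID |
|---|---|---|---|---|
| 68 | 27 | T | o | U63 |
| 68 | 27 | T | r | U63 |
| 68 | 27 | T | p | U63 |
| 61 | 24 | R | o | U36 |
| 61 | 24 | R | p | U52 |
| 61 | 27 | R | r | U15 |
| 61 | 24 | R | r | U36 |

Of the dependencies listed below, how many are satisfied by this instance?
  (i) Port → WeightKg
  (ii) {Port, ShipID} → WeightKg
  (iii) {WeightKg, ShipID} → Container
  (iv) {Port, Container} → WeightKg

4

(i) Port → WeightKg: every LHS value maps to a single RHS value — holds.
(ii) {Port, ShipID} → WeightKg: every LHS value maps to a single RHS value — holds.
(iii) {WeightKg, ShipID} → Container: every LHS value maps to a single RHS value — holds.
(iv) {Port, Container} → WeightKg: every LHS value maps to a single RHS value — holds.
4 of the 4 dependencies hold.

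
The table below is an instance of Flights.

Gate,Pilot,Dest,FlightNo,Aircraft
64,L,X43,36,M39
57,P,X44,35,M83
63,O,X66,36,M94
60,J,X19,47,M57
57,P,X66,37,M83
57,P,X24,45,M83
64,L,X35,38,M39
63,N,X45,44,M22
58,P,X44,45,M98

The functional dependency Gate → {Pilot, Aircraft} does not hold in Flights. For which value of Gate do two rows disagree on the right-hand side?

63

Gate=64: 2 rows → {Pilot,Aircraft} = (L, M39), (L, M39) ✓
Gate=57: 3 rows → {Pilot,Aircraft} = (P, M83), (P, M83), (P, M83) ✓
Gate=63: 2 rows → {Pilot,Aircraft} takes values {(O, M94), (N, M22)} — violation
Gate=60: 1 row → {Pilot,Aircraft} = (J, M57) ✓
Gate=58: 1 row → {Pilot,Aircraft} = (P, M98) ✓
The only Gate value with inconsistent RHS is Gate=63.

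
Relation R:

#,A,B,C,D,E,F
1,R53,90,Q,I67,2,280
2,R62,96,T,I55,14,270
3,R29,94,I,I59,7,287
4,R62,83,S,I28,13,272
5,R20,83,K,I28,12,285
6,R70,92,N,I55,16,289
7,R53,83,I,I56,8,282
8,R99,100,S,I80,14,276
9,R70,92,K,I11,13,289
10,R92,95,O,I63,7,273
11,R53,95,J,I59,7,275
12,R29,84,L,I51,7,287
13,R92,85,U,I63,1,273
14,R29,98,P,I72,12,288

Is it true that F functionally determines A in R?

F=280: row 1 → A = R53 ✓
F=270: row 2 → A = R62 ✓
F=287: rows 3, 12 → A = R29, R29 ✓
F=272: row 4 → A = R62 ✓
F=285: row 5 → A = R20 ✓
F=289: rows 6, 9 → A = R70, R70 ✓
F=282: row 7 → A = R53 ✓
F=276: row 8 → A = R99 ✓
F=273: rows 10, 13 → A = R92, R92 ✓
F=275: row 11 → A = R53 ✓
F=288: row 14 → A = R29 ✓
Every F value is associated with a single A value, so F -> A holds.

Yes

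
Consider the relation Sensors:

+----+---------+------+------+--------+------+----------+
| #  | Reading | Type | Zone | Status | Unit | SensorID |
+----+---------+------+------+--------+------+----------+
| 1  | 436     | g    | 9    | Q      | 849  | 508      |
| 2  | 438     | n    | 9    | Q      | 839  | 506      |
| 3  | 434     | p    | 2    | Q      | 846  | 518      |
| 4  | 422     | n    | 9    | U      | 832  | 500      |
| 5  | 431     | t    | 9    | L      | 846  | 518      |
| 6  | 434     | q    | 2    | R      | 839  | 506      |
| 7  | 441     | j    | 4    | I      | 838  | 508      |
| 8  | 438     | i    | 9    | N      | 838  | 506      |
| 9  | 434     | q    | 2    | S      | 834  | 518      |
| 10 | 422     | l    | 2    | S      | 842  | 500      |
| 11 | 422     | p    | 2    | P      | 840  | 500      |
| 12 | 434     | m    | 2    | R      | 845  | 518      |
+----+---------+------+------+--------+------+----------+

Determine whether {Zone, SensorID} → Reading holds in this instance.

(Zone=9, SensorID=508): row 1 → Reading = 436 ✓
(Zone=9, SensorID=506): rows 2, 8 → Reading = 438, 438 ✓
(Zone=2, SensorID=518): rows 3, 9, 12 → Reading = 434, 434, 434 ✓
(Zone=9, SensorID=500): row 4 → Reading = 422 ✓
(Zone=9, SensorID=518): row 5 → Reading = 431 ✓
(Zone=2, SensorID=506): row 6 → Reading = 434 ✓
(Zone=4, SensorID=508): row 7 → Reading = 441 ✓
(Zone=2, SensorID=500): rows 10, 11 → Reading = 422, 422 ✓
Every {Zone, SensorID} value is associated with a single Reading value, so {Zone, SensorID} → Reading holds.

Yes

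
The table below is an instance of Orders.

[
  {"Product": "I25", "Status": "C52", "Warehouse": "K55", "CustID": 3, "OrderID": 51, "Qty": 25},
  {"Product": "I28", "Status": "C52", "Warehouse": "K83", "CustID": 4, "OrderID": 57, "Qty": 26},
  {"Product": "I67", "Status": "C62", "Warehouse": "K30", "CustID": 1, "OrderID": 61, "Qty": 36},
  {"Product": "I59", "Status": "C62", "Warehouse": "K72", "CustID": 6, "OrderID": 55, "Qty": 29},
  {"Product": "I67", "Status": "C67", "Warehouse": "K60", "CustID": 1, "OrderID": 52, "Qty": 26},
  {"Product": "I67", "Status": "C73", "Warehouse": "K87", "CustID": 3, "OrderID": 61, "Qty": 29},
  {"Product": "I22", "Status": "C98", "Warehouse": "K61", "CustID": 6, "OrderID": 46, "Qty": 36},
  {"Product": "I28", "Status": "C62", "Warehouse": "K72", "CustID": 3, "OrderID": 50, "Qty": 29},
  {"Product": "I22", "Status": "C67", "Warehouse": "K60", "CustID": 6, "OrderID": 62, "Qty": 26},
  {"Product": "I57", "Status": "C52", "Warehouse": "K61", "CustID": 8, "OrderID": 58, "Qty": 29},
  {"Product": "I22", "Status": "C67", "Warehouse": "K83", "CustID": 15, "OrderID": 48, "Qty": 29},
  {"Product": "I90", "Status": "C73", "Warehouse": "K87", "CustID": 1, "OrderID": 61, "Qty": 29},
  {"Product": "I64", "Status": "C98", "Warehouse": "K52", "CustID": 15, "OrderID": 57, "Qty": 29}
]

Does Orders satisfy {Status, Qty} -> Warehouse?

(Status=C52, Qty=25): 1 row → Warehouse = K55 ✓
(Status=C52, Qty=26): 1 row → Warehouse = K83 ✓
(Status=C62, Qty=36): 1 row → Warehouse = K30 ✓
(Status=C62, Qty=29): 2 rows → Warehouse = K72, K72 ✓
(Status=C67, Qty=26): 2 rows → Warehouse = K60, K60 ✓
(Status=C73, Qty=29): 2 rows → Warehouse = K87, K87 ✓
(Status=C98, Qty=36): 1 row → Warehouse = K61 ✓
(Status=C52, Qty=29): 1 row → Warehouse = K61 ✓
(Status=C67, Qty=29): 1 row → Warehouse = K83 ✓
(Status=C98, Qty=29): 1 row → Warehouse = K52 ✓
Every {Status, Qty} value is associated with a single Warehouse value, so {Status, Qty} -> Warehouse holds.

Yes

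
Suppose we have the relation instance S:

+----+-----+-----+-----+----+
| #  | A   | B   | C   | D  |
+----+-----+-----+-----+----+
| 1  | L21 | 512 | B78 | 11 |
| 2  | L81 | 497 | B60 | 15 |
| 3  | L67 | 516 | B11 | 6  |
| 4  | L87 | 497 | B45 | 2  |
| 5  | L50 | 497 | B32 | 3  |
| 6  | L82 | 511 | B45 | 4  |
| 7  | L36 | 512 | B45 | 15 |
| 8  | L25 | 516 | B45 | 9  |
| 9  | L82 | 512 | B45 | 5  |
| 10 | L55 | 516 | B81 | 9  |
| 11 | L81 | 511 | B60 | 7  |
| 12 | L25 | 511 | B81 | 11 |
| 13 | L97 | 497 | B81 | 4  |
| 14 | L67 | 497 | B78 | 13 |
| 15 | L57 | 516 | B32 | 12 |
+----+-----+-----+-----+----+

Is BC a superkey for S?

Rows 7 and 9 have the same BC value (B=512, C=B45) but are distinct tuples, so BC does not determine every attribute — not a superkey.

No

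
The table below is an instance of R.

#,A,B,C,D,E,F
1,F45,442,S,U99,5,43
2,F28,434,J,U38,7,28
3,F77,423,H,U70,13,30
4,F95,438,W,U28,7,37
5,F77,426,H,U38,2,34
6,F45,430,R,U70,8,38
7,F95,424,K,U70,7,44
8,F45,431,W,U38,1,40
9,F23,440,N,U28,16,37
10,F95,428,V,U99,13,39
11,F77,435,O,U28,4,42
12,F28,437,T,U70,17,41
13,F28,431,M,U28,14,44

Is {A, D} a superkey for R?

Yes

All 13 rows have distinct {A, D} values, so {A, D} → (all attributes) holds and {A, D} is a superkey.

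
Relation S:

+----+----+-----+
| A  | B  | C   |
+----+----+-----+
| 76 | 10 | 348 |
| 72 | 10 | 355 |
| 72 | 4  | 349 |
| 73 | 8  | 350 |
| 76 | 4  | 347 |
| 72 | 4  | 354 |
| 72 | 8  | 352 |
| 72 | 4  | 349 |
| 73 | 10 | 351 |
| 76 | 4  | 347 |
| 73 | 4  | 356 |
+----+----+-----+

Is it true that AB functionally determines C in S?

No

(A=76, B=10): 1 row → C = 348 ✓
(A=72, B=10): 1 row → C = 355 ✓
(A=72, B=4): 3 rows → C takes values {349, 354} — violation
(A=73, B=8): 1 row → C = 350 ✓
(A=76, B=4): 2 rows → C = 347, 347 ✓
(A=72, B=8): 1 row → C = 352 ✓
(A=73, B=10): 1 row → C = 351 ✓
(A=73, B=4): 1 row → C = 356 ✓
Two rows agree on AB but differ on C, so AB → C does not hold.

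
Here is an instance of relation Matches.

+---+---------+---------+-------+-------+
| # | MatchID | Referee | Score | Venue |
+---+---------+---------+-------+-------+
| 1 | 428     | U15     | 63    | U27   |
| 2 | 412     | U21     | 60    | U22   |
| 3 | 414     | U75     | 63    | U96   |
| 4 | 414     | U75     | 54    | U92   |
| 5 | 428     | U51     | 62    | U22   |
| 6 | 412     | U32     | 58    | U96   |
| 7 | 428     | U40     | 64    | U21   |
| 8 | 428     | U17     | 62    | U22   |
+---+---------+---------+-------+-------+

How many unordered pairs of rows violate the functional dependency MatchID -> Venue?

MatchID=428: violating pairs (1,5), (1,7), (1,8), (5,7), (7,8) — 5 pairs.
MatchID=412: violating pairs (2,6) — 1 pair.
MatchID=414: violating pairs (3,4) — 1 pair.

7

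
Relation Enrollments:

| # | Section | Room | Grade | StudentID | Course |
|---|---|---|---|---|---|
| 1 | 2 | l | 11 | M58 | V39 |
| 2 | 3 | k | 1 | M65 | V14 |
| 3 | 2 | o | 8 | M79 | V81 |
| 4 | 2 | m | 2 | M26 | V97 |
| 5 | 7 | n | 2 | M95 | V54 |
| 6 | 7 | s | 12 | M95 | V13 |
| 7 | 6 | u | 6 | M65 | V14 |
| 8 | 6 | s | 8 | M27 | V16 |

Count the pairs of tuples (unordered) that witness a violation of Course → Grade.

1

Course=V14: violating pairs (2,7) — 1 pair.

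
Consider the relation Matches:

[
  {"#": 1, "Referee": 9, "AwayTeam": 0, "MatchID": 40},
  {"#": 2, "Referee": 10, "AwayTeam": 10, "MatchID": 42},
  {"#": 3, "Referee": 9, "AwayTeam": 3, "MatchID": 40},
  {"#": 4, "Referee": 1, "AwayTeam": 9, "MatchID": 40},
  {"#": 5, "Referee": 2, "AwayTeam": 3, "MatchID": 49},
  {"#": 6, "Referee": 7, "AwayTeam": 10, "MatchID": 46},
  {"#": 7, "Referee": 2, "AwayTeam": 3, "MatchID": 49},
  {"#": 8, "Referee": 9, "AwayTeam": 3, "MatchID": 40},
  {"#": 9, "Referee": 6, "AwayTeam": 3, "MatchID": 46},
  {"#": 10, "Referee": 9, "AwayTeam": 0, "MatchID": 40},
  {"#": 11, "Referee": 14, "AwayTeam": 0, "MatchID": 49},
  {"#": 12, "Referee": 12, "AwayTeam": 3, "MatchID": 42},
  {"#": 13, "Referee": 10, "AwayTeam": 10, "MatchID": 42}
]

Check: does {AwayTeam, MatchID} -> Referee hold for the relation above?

(AwayTeam=0, MatchID=40): rows 1, 10 → Referee = 9, 9 ✓
(AwayTeam=10, MatchID=42): rows 2, 13 → Referee = 10, 10 ✓
(AwayTeam=3, MatchID=40): rows 3, 8 → Referee = 9, 9 ✓
(AwayTeam=9, MatchID=40): row 4 → Referee = 1 ✓
(AwayTeam=3, MatchID=49): rows 5, 7 → Referee = 2, 2 ✓
(AwayTeam=10, MatchID=46): row 6 → Referee = 7 ✓
(AwayTeam=3, MatchID=46): row 9 → Referee = 6 ✓
(AwayTeam=0, MatchID=49): row 11 → Referee = 14 ✓
(AwayTeam=3, MatchID=42): row 12 → Referee = 12 ✓
Every {AwayTeam, MatchID} value is associated with a single Referee value, so {AwayTeam, MatchID} -> Referee holds.

Yes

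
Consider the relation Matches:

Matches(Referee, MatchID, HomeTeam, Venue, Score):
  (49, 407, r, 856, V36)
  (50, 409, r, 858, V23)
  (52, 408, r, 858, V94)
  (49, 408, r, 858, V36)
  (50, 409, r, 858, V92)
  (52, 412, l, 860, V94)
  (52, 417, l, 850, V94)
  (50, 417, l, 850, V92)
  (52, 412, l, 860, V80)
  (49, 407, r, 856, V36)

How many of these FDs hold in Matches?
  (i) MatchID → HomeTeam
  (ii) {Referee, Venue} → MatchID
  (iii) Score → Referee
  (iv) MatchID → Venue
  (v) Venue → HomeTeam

(i) MatchID → HomeTeam: every LHS value maps to a single RHS value — holds.
(ii) {Referee, Venue} → MatchID: every LHS value maps to a single RHS value — holds.
(iii) Score → Referee: every LHS value maps to a single RHS value — holds.
(iv) MatchID → Venue: every LHS value maps to a single RHS value — holds.
(v) Venue → HomeTeam: every LHS value maps to a single RHS value — holds.
5 of the 5 dependencies hold.

5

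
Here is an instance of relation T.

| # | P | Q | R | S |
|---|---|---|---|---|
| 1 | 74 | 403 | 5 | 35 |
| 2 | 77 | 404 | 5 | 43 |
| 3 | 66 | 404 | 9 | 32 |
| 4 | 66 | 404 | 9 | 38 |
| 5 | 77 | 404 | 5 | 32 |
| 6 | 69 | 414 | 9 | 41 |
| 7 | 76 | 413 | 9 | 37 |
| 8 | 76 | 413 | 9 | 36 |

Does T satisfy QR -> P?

Yes

(Q=403, R=5): row 1 → P = 74 ✓
(Q=404, R=5): rows 2, 5 → P = 77, 77 ✓
(Q=404, R=9): rows 3, 4 → P = 66, 66 ✓
(Q=414, R=9): row 6 → P = 69 ✓
(Q=413, R=9): rows 7, 8 → P = 76, 76 ✓
Every QR value is associated with a single P value, so QR -> P holds.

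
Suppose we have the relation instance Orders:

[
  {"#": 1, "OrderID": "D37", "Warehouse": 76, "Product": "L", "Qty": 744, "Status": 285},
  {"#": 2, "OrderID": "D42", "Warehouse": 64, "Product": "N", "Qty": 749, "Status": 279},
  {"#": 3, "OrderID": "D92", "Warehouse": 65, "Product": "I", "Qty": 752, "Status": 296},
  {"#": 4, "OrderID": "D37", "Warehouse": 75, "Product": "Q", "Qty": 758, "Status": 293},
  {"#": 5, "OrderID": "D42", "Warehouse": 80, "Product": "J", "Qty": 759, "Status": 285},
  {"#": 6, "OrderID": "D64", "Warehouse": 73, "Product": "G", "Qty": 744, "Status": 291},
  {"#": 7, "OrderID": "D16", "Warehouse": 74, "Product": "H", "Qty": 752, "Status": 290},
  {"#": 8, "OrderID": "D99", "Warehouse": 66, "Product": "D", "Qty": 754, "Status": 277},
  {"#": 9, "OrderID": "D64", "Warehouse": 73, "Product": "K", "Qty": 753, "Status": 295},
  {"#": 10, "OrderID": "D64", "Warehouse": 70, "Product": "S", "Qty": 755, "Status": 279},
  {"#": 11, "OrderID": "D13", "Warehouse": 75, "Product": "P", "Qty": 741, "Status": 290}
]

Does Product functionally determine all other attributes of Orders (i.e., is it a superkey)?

All 11 rows have distinct Product values, so Product → (all attributes) holds and Product is a superkey.

Yes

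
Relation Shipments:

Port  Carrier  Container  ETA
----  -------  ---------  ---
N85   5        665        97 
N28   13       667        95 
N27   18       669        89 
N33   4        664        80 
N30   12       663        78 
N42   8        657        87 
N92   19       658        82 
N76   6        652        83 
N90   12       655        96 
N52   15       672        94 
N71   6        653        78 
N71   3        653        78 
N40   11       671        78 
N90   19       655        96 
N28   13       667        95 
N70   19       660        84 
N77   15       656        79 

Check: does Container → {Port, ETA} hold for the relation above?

Yes

Container=665: 1 row → {Port,ETA} = (N85, 97) ✓
Container=667: 2 rows → {Port,ETA} = (N28, 95), (N28, 95) ✓
Container=669: 1 row → {Port,ETA} = (N27, 89) ✓
Container=664: 1 row → {Port,ETA} = (N33, 80) ✓
Container=663: 1 row → {Port,ETA} = (N30, 78) ✓
Container=657: 1 row → {Port,ETA} = (N42, 87) ✓
Container=658: 1 row → {Port,ETA} = (N92, 82) ✓
Container=652: 1 row → {Port,ETA} = (N76, 83) ✓
Container=655: 2 rows → {Port,ETA} = (N90, 96), (N90, 96) ✓
Container=672: 1 row → {Port,ETA} = (N52, 94) ✓
Container=653: 2 rows → {Port,ETA} = (N71, 78), (N71, 78) ✓
Container=671: 1 row → {Port,ETA} = (N40, 78) ✓
Container=660: 1 row → {Port,ETA} = (N70, 84) ✓
Container=656: 1 row → {Port,ETA} = (N77, 79) ✓
Every Container value is associated with a single {Port, ETA} value, so Container → {Port, ETA} holds.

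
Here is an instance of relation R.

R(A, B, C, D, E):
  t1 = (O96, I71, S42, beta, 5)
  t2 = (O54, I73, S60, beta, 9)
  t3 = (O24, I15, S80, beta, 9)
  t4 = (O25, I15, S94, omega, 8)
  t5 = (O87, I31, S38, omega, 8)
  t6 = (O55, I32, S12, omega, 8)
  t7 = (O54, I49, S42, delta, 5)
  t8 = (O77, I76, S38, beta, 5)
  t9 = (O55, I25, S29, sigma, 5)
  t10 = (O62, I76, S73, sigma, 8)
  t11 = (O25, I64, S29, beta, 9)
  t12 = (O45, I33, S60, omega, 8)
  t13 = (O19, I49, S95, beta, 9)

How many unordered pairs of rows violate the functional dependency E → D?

E=5: violating pairs (1,7), (1,9), (7,8), (7,9), (8,9) — 5 pairs.
E=9: all 4 rows agree on D — 0 pairs.
E=8: violating pairs (4,10), (5,10), (6,10), (10,12) — 4 pairs.

9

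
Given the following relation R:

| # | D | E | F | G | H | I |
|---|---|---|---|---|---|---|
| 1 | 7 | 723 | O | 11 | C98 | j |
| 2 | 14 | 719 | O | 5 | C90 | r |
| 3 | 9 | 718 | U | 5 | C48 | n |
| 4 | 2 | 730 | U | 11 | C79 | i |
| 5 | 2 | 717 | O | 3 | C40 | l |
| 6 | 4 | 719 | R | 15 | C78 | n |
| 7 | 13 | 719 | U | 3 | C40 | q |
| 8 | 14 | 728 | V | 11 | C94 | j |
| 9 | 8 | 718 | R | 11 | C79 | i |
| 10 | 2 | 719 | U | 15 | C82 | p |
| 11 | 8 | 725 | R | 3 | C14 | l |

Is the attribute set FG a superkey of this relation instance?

All 11 rows have distinct FG values, so FG → (all attributes) holds and FG is a superkey.

Yes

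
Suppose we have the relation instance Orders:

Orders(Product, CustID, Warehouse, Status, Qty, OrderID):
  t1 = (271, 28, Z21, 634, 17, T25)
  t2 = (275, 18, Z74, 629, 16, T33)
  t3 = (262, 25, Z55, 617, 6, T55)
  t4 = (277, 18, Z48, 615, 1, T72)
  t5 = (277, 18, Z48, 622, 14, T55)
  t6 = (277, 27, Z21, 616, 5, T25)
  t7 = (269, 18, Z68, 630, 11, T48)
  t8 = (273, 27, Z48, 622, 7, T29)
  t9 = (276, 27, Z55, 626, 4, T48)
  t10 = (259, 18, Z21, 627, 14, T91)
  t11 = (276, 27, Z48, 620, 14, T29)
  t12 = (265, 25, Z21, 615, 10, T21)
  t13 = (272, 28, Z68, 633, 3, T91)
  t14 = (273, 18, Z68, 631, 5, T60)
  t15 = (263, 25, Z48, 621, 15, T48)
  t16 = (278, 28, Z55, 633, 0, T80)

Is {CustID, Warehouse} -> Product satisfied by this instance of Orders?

No

(CustID=28, Warehouse=Z21): row 1 → Product = 271 ✓
(CustID=18, Warehouse=Z74): row 2 → Product = 275 ✓
(CustID=25, Warehouse=Z55): row 3 → Product = 262 ✓
(CustID=18, Warehouse=Z48): rows 4, 5 → Product = 277, 277 ✓
(CustID=27, Warehouse=Z21): row 6 → Product = 277 ✓
(CustID=18, Warehouse=Z68): rows 7, 14 → Product takes values {269, 273} — violation
(CustID=27, Warehouse=Z48): rows 8, 11 → Product takes values {273, 276} — violation
(CustID=27, Warehouse=Z55): row 9 → Product = 276 ✓
(CustID=18, Warehouse=Z21): row 10 → Product = 259 ✓
(CustID=25, Warehouse=Z21): row 12 → Product = 265 ✓
(CustID=28, Warehouse=Z68): row 13 → Product = 272 ✓
(CustID=25, Warehouse=Z48): row 15 → Product = 263 ✓
(CustID=28, Warehouse=Z55): row 16 → Product = 278 ✓
Two rows agree on {CustID, Warehouse} but differ on Product, so {CustID, Warehouse} -> Product does not hold.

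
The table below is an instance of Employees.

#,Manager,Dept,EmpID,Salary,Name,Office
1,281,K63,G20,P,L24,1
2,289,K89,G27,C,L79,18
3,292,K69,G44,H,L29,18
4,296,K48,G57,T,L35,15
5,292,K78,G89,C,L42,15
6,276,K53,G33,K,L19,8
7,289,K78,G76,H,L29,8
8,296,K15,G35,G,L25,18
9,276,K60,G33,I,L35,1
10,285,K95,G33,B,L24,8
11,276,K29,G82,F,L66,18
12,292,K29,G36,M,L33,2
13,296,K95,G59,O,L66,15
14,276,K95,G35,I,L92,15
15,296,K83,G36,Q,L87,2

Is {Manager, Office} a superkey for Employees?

No

Rows 4 and 13 have the same {Manager, Office} value (Manager=296, Office=15) but are distinct tuples, so {Manager, Office} does not determine every attribute — not a superkey.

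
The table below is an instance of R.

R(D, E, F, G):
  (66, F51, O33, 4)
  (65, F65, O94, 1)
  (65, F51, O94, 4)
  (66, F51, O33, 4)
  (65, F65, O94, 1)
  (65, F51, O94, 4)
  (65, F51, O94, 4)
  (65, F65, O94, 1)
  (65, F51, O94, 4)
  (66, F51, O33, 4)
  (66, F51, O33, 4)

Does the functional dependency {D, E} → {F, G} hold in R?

Yes

(D=66, E=F51): 4 rows → {F,G} = (O33, 4), (O33, 4), (O33, 4), (O33, 4) ✓
(D=65, E=F65): 3 rows → {F,G} = (O94, 1), (O94, 1), (O94, 1) ✓
(D=65, E=F51): 4 rows → {F,G} = (O94, 4), (O94, 4), (O94, 4), (O94, 4) ✓
Every {D, E} value is associated with a single {F, G} value, so {D, E} → {F, G} holds.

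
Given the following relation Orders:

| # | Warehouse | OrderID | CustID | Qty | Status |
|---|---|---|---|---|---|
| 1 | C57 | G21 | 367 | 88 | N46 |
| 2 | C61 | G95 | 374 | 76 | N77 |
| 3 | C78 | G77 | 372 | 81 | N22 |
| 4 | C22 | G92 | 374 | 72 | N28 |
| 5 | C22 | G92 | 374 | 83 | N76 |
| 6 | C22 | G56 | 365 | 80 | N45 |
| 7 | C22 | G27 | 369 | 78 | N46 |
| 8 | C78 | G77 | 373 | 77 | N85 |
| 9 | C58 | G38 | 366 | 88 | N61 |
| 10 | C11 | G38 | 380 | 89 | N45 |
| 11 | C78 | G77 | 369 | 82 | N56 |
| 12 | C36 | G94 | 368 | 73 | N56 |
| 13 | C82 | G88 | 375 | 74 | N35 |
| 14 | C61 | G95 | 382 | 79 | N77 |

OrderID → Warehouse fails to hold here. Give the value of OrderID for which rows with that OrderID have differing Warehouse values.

G38

OrderID=G21: row 1 → Warehouse = C57 ✓
OrderID=G95: rows 2, 14 → Warehouse = C61, C61 ✓
OrderID=G77: rows 3, 8, 11 → Warehouse = C78, C78, C78 ✓
OrderID=G92: rows 4, 5 → Warehouse = C22, C22 ✓
OrderID=G56: row 6 → Warehouse = C22 ✓
OrderID=G27: row 7 → Warehouse = C22 ✓
OrderID=G38: rows 9, 10 → Warehouse takes values {C58, C11} — violation
OrderID=G94: row 12 → Warehouse = C36 ✓
OrderID=G88: row 13 → Warehouse = C82 ✓
The only OrderID value with inconsistent Warehouse is OrderID=G38.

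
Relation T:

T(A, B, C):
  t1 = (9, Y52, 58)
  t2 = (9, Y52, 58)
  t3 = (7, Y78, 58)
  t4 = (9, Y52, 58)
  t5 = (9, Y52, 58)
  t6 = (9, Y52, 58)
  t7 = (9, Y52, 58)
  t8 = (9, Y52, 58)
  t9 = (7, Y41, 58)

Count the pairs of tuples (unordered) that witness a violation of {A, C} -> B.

1

(A=9, C=58): all 7 rows agree on B — 0 pairs.
(A=7, C=58): violating pairs (3,9) — 1 pair.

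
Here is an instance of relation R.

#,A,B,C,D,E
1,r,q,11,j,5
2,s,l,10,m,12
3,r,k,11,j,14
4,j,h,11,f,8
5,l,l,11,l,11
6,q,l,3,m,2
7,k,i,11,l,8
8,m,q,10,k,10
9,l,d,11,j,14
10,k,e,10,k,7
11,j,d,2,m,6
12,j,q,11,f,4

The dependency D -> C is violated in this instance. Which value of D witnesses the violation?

D=j: rows 1, 3, 9 → C = 11, 11, 11 ✓
D=m: rows 2, 6, 11 → C takes values {10, 3, 2} — violation
D=f: rows 4, 12 → C = 11, 11 ✓
D=l: rows 5, 7 → C = 11, 11 ✓
D=k: rows 8, 10 → C = 10, 10 ✓
The only D value with inconsistent C is D=m.

m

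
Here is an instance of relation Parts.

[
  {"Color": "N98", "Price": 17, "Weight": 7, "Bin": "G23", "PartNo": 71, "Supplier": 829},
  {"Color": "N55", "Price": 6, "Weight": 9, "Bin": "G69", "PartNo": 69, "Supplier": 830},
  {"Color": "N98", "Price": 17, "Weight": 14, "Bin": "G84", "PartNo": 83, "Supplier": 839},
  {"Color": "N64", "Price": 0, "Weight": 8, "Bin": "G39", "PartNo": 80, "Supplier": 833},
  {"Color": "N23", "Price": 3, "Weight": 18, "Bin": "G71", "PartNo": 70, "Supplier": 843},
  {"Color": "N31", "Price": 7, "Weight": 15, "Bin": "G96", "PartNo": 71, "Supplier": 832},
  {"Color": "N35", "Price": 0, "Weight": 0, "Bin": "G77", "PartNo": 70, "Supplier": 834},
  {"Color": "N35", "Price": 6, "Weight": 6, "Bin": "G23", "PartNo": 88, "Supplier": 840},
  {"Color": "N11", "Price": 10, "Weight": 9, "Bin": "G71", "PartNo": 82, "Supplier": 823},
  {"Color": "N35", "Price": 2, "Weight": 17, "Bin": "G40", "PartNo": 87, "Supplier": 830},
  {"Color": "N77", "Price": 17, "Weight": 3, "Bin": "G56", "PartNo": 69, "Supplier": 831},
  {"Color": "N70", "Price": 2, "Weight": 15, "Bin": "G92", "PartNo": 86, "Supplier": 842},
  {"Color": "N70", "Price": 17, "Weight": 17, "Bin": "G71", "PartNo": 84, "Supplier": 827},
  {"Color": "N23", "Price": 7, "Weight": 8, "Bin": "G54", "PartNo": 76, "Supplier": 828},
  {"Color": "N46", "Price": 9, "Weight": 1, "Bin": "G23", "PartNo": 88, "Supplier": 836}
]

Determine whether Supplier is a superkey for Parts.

No

Two distinct rows share Supplier=830, so Supplier does not determine every attribute — not a superkey.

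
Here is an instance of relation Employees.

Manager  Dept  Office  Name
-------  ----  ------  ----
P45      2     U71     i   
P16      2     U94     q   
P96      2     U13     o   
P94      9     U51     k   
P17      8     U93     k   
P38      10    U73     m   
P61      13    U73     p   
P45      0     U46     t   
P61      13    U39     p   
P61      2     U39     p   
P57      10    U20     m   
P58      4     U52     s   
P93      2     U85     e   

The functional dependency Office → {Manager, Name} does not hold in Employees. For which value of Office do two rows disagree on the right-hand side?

Office=U71: 1 row → {Manager,Name} = (P45, i) ✓
Office=U94: 1 row → {Manager,Name} = (P16, q) ✓
Office=U13: 1 row → {Manager,Name} = (P96, o) ✓
Office=U51: 1 row → {Manager,Name} = (P94, k) ✓
Office=U93: 1 row → {Manager,Name} = (P17, k) ✓
Office=U73: 2 rows → {Manager,Name} takes values {(P38, m), (P61, p)} — violation
Office=U46: 1 row → {Manager,Name} = (P45, t) ✓
Office=U39: 2 rows → {Manager,Name} = (P61, p), (P61, p) ✓
Office=U20: 1 row → {Manager,Name} = (P57, m) ✓
Office=U52: 1 row → {Manager,Name} = (P58, s) ✓
Office=U85: 1 row → {Manager,Name} = (P93, e) ✓
The only Office value with inconsistent RHS is Office=U73.

U73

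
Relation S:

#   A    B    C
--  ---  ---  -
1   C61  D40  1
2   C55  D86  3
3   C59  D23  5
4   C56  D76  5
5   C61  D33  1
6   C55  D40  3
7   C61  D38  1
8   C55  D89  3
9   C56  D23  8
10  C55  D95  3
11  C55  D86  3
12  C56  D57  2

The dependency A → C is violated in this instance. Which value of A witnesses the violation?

A=C61: rows 1, 5, 7 → C = 1, 1, 1 ✓
A=C55: rows 2, 6, 8, 10, 11 → C = 3, 3, 3, 3, 3 ✓
A=C59: row 3 → C = 5 ✓
A=C56: rows 4, 9, 12 → C takes values {5, 8, 2} — violation
The only A value with inconsistent C is A=C56.

C56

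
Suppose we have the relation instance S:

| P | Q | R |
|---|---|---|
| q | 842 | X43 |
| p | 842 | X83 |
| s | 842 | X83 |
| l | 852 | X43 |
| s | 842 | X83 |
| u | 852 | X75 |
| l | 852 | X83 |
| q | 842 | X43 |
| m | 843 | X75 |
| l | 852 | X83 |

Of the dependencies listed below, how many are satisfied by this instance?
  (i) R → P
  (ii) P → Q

(i) R → P: R=X43: 3 rows → P takes values {q, l} — violation; R=X83: 5 rows → P takes values {p, s, l} — violation; R=X75: 2 rows → P takes values {u, m} — violation — fails.
(ii) P → Q: every LHS value maps to a single RHS value — holds.
1 of the 2 dependencies holds.

1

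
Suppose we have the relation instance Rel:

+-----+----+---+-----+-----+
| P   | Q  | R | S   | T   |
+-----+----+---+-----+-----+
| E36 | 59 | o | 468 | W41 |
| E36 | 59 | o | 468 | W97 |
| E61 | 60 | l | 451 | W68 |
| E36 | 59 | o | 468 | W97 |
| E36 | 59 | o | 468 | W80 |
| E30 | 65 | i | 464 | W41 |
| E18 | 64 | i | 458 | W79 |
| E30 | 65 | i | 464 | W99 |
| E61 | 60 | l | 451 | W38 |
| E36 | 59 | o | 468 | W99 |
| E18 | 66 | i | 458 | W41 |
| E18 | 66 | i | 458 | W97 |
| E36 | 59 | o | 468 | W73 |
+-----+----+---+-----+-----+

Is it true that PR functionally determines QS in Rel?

(P=E36, R=o): 6 rows → {Q,S} = (59, 468), (59, 468), (59, 468), (59, 468), (59, 468), (59, 468) ✓
(P=E61, R=l): 2 rows → {Q,S} = (60, 451), (60, 451) ✓
(P=E30, R=i): 2 rows → {Q,S} = (65, 464), (65, 464) ✓
(P=E18, R=i): 3 rows → {Q,S} takes values {(64, 458), (66, 458)} — violation
Two rows agree on PR but differ on QS, so PR -> QS does not hold.

No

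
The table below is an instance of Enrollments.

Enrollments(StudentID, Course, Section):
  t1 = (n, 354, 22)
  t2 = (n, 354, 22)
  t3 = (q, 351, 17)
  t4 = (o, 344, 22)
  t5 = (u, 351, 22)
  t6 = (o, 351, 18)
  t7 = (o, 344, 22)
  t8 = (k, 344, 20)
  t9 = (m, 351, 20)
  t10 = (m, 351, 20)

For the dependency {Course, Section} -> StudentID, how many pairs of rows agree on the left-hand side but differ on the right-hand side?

0

(Course=354, Section=22): all 2 rows agree on StudentID — 0 pairs.
(Course=344, Section=22): all 2 rows agree on StudentID — 0 pairs.
(Course=351, Section=20): all 2 rows agree on StudentID — 0 pairs.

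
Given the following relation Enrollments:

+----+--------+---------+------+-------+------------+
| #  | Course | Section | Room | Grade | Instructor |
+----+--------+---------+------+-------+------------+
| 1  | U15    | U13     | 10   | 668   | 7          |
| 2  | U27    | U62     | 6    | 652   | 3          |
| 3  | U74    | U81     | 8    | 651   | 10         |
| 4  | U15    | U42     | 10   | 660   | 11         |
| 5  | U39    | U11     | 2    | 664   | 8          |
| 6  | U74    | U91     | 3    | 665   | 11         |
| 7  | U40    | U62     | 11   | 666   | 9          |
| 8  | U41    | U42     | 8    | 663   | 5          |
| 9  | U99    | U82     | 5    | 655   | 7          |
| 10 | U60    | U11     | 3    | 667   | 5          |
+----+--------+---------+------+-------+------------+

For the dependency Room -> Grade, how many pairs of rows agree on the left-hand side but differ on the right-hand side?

Room=10: violating pairs (1,4) — 1 pair.
Room=8: violating pairs (3,8) — 1 pair.
Room=3: violating pairs (6,10) — 1 pair.

3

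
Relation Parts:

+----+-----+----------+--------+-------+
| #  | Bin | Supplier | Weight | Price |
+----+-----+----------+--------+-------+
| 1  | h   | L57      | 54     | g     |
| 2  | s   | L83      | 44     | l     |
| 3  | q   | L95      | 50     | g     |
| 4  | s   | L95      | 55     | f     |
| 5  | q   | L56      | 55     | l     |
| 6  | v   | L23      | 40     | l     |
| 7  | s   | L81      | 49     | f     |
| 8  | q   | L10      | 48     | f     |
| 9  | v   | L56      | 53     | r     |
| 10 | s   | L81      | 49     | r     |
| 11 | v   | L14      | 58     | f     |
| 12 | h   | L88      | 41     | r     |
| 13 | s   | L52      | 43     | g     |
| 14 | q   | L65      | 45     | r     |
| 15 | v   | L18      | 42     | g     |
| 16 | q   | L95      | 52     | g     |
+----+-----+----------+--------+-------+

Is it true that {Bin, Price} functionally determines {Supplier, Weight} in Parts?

(Bin=h, Price=g): row 1 → {Supplier,Weight} = (L57, 54) ✓
(Bin=s, Price=l): row 2 → {Supplier,Weight} = (L83, 44) ✓
(Bin=q, Price=g): rows 3, 16 → {Supplier,Weight} takes values {(L95, 50), (L95, 52)} — violation
(Bin=s, Price=f): rows 4, 7 → {Supplier,Weight} takes values {(L95, 55), (L81, 49)} — violation
(Bin=q, Price=l): row 5 → {Supplier,Weight} = (L56, 55) ✓
(Bin=v, Price=l): row 6 → {Supplier,Weight} = (L23, 40) ✓
(Bin=q, Price=f): row 8 → {Supplier,Weight} = (L10, 48) ✓
(Bin=v, Price=r): row 9 → {Supplier,Weight} = (L56, 53) ✓
(Bin=s, Price=r): row 10 → {Supplier,Weight} = (L81, 49) ✓
(Bin=v, Price=f): row 11 → {Supplier,Weight} = (L14, 58) ✓
(Bin=h, Price=r): row 12 → {Supplier,Weight} = (L88, 41) ✓
(Bin=s, Price=g): row 13 → {Supplier,Weight} = (L52, 43) ✓
(Bin=q, Price=r): row 14 → {Supplier,Weight} = (L65, 45) ✓
(Bin=v, Price=g): row 15 → {Supplier,Weight} = (L18, 42) ✓
Two rows agree on {Bin, Price} but differ on {Supplier, Weight}, so {Bin, Price} → {Supplier, Weight} does not hold.

No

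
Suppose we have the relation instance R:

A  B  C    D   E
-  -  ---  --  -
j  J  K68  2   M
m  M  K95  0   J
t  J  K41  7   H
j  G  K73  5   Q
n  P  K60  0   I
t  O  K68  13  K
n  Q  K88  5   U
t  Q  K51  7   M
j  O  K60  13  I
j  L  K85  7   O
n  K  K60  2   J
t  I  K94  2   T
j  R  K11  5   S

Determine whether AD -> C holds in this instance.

(A=j, D=2): 1 row → C = K68 ✓
(A=m, D=0): 1 row → C = K95 ✓
(A=t, D=7): 2 rows → C takes values {K41, K51} — violation
(A=j, D=5): 2 rows → C takes values {K73, K11} — violation
(A=n, D=0): 1 row → C = K60 ✓
(A=t, D=13): 1 row → C = K68 ✓
(A=n, D=5): 1 row → C = K88 ✓
(A=j, D=13): 1 row → C = K60 ✓
(A=j, D=7): 1 row → C = K85 ✓
(A=n, D=2): 1 row → C = K60 ✓
(A=t, D=2): 1 row → C = K94 ✓
Two rows agree on AD but differ on C, so AD -> C does not hold.

No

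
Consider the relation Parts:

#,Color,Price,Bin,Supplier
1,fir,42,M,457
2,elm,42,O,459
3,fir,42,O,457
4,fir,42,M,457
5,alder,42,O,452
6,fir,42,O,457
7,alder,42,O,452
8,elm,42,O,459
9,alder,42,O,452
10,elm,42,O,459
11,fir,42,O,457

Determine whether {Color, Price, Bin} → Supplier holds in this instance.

(Color=fir, Price=42, Bin=M): rows 1, 4 → Supplier = 457, 457 ✓
(Color=elm, Price=42, Bin=O): rows 2, 8, 10 → Supplier = 459, 459, 459 ✓
(Color=fir, Price=42, Bin=O): rows 3, 6, 11 → Supplier = 457, 457, 457 ✓
(Color=alder, Price=42, Bin=O): rows 5, 7, 9 → Supplier = 452, 452, 452 ✓
Every {Color, Price, Bin} value is associated with a single Supplier value, so {Color, Price, Bin} → Supplier holds.

Yes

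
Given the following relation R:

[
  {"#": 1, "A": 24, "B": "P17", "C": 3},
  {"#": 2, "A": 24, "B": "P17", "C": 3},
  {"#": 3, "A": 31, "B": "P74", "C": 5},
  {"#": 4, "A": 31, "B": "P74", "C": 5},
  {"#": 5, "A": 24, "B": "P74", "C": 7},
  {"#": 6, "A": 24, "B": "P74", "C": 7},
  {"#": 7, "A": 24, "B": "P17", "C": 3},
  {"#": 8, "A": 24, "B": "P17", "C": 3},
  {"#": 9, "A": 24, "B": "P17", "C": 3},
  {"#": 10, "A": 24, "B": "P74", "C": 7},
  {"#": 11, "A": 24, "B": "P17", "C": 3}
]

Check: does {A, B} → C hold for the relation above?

Yes

(A=24, B=P17): rows 1, 2, 7, 8, 9, 11 → C = 3, 3, 3, 3, 3, 3 ✓
(A=31, B=P74): rows 3, 4 → C = 5, 5 ✓
(A=24, B=P74): rows 5, 6, 10 → C = 7, 7, 7 ✓
Every {A, B} value is associated with a single C value, so {A, B} → C holds.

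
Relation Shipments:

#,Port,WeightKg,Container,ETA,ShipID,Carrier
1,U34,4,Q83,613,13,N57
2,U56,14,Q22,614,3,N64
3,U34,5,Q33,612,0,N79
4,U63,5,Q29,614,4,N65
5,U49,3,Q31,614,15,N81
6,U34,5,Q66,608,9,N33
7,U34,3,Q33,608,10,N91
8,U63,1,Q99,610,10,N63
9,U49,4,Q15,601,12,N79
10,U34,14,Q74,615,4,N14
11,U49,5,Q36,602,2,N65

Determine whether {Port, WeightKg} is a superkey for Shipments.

Rows 3 and 6 have the same {Port, WeightKg} value (Port=U34, WeightKg=5) but are distinct tuples, so {Port, WeightKg} does not determine every attribute — not a superkey.

No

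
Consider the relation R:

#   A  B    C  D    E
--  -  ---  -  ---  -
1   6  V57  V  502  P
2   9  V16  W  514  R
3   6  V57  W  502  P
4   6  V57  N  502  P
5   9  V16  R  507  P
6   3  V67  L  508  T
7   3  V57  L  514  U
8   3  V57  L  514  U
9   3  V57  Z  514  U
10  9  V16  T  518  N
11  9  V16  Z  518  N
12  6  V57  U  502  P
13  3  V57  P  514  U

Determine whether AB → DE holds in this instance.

(A=6, B=V57): rows 1, 3, 4, 12 → {D,E} = (502, P), (502, P), (502, P), (502, P) ✓
(A=9, B=V16): rows 2, 5, 10, 11 → {D,E} takes values {(514, R), (507, P), (518, N)} — violation
(A=3, B=V67): row 6 → {D,E} = (508, T) ✓
(A=3, B=V57): rows 7, 8, 9, 13 → {D,E} = (514, U), (514, U), (514, U), (514, U) ✓
Two rows agree on AB but differ on DE, so AB → DE does not hold.

No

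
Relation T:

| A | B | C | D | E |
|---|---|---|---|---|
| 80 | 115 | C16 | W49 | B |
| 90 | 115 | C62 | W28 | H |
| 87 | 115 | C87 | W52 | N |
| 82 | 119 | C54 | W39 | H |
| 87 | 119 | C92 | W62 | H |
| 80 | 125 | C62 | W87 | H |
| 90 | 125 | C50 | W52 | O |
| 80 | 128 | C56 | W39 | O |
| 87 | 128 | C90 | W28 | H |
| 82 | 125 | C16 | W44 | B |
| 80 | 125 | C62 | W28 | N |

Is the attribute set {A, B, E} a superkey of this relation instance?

All 11 rows have distinct {A, B, E} values, so {A, B, E} → (all attributes) holds and {A, B, E} is a superkey.

Yes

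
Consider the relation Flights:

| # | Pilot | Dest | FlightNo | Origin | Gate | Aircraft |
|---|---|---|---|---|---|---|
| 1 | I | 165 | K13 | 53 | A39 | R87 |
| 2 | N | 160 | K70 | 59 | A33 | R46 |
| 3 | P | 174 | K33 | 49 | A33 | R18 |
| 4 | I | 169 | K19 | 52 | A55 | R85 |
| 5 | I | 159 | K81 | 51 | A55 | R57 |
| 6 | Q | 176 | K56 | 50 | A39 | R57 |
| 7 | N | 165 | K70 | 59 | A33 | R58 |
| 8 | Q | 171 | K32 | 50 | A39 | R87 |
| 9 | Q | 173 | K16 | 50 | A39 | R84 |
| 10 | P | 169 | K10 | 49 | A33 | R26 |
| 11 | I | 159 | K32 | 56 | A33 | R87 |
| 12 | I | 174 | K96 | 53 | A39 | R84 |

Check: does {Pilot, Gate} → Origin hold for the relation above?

(Pilot=I, Gate=A39): rows 1, 12 → Origin = 53, 53 ✓
(Pilot=N, Gate=A33): rows 2, 7 → Origin = 59, 59 ✓
(Pilot=P, Gate=A33): rows 3, 10 → Origin = 49, 49 ✓
(Pilot=I, Gate=A55): rows 4, 5 → Origin takes values {52, 51} — violation
(Pilot=Q, Gate=A39): rows 6, 8, 9 → Origin = 50, 50, 50 ✓
(Pilot=I, Gate=A33): row 11 → Origin = 56 ✓
Two rows agree on {Pilot, Gate} but differ on Origin, so {Pilot, Gate} → Origin does not hold.

No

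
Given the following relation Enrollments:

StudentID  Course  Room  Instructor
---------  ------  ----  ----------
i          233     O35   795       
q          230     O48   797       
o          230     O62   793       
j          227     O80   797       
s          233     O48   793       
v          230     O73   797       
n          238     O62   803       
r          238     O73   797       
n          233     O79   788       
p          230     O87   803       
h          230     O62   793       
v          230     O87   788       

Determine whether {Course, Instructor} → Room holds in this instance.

No

(Course=233, Instructor=795): 1 row → Room = O35 ✓
(Course=230, Instructor=797): 2 rows → Room takes values {O48, O73} — violation
(Course=230, Instructor=793): 2 rows → Room = O62, O62 ✓
(Course=227, Instructor=797): 1 row → Room = O80 ✓
(Course=233, Instructor=793): 1 row → Room = O48 ✓
(Course=238, Instructor=803): 1 row → Room = O62 ✓
(Course=238, Instructor=797): 1 row → Room = O73 ✓
(Course=233, Instructor=788): 1 row → Room = O79 ✓
(Course=230, Instructor=803): 1 row → Room = O87 ✓
(Course=230, Instructor=788): 1 row → Room = O87 ✓
Two rows agree on {Course, Instructor} but differ on Room, so {Course, Instructor} → Room does not hold.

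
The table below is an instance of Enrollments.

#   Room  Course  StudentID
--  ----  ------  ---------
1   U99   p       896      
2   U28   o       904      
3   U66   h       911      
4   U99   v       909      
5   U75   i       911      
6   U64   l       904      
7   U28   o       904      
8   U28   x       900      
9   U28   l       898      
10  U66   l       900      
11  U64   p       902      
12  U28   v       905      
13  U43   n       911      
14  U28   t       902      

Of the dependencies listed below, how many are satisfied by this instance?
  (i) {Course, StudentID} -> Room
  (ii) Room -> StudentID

(i) {Course, StudentID} -> Room: every LHS value maps to a single RHS value — holds.
(ii) Room -> StudentID: Room=U99: rows 1, 4 → StudentID takes values {896, 909} — violation; Room=U28: rows 2, 7, 8, 9, 12, 14 → StudentID takes values {904, 900, 898, 905, 902} — violation; Room=U66: rows 3, 10 → StudentID takes values {911, 900} — violation; Room=U64: rows 6, 11 → StudentID takes values {904, 902} — violation — fails.
1 of the 2 dependencies holds.

1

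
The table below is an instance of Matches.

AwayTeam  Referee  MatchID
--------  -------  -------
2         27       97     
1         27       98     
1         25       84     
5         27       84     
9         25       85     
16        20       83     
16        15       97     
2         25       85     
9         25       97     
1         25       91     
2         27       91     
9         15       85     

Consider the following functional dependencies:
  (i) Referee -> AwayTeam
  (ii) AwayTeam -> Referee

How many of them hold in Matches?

0

(i) Referee -> AwayTeam: Referee=27: 4 rows → AwayTeam takes values {2, 1, 5} — violation; Referee=25: 5 rows → AwayTeam takes values {1, 9, 2} — violation; Referee=15: 2 rows → AwayTeam takes values {16, 9} — violation — fails.
(ii) AwayTeam -> Referee: AwayTeam=2: 3 rows → Referee takes values {27, 25} — violation; AwayTeam=1: 3 rows → Referee takes values {27, 25} — violation; AwayTeam=9: 3 rows → Referee takes values {25, 15} — violation; AwayTeam=16: 2 rows → Referee takes values {20, 15} — violation — fails.
None of the 2 dependencies hold.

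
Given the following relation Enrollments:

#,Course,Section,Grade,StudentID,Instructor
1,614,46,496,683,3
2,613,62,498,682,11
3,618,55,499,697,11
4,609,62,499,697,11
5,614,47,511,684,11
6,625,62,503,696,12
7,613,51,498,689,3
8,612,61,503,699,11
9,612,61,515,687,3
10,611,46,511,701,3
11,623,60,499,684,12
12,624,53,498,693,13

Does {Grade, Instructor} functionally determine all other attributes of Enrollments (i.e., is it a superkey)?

Rows 3 and 4 have the same {Grade, Instructor} value (Grade=499, Instructor=11) but are distinct tuples, so {Grade, Instructor} does not determine every attribute — not a superkey.

No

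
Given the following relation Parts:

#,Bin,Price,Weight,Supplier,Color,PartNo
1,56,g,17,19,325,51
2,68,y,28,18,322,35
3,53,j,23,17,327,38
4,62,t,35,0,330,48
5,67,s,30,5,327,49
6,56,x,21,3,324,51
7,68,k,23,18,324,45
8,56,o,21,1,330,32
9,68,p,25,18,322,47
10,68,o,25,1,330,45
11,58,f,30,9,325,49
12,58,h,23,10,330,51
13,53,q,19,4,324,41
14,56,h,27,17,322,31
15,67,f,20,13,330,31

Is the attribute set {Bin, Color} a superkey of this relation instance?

Rows 2 and 9 have the same {Bin, Color} value (Bin=68, Color=322) but are distinct tuples, so {Bin, Color} does not determine every attribute — not a superkey.

No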